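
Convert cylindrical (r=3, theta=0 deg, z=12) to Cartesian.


x = 3 * cos(0) = 3
y = 3 * sin(0) = 0
z = 12

(3, 0, 12)


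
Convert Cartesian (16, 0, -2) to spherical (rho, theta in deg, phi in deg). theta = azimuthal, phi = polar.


rho = sqrt(16^2 + 0^2 + (-2)^2) = 16.1245
theta = atan2(0, 16) = 0 deg
phi = acos(-2/16.1245) = 97.125 deg

rho = 16.1245, theta = 0 deg, phi = 97.125 deg


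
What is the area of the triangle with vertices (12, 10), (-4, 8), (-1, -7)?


Area = |x1(y2-y3) + x2(y3-y1) + x3(y1-y2)| / 2
= |12*(8--7) + -4*(-7-10) + -1*(10-8)| / 2
= 123

123


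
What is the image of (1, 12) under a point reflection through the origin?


Reflection through origin: (x, y) -> (-x, -y)
(1, 12) -> (-1, -12)

(-1, -12)


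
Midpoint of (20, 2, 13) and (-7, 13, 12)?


Midpoint = ((20+-7)/2, (2+13)/2, (13+12)/2) = (6.5, 7.5, 12.5)

(6.5, 7.5, 12.5)


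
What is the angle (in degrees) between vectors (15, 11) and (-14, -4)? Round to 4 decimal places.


dot = 15*-14 + 11*-4 = -254
|u| = 18.6011, |v| = 14.5602
cos(angle) = -0.9378
angle = 159.6916 degrees

159.6916 degrees


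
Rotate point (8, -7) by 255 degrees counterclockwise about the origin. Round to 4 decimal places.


x' = 8*cos(255) - -7*sin(255) = -8.832
y' = 8*sin(255) + -7*cos(255) = -5.9157

(-8.832, -5.9157)


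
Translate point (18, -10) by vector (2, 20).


Translation: (x+dx, y+dy) = (18+2, -10+20) = (20, 10)

(20, 10)


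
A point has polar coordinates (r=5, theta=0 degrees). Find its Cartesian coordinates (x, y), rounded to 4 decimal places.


x = 5 * cos(0) = 5
y = 5 * sin(0) = 0

(5, 0)


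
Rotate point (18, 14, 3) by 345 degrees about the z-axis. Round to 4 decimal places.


x' = 18*cos(345) - 14*sin(345) = 21.0101
y' = 18*sin(345) + 14*cos(345) = 8.8642
z' = 3

(21.0101, 8.8642, 3)


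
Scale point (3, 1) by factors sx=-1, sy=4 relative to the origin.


Scaling: (x*sx, y*sy) = (3*-1, 1*4) = (-3, 4)

(-3, 4)


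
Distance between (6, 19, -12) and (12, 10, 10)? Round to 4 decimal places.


d = sqrt((12-6)^2 + (10-19)^2 + (10--12)^2) = 24.5153

24.5153


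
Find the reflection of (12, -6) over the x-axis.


Reflection across x-axis: (x, y) -> (x, -y)
(12, -6) -> (12, 6)

(12, 6)


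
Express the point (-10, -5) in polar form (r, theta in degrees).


r = sqrt((-10)^2 + (-5)^2) = 11.1803
theta = atan2(-5, -10) = 206.5651 degrees

r = 11.1803, theta = 206.5651 degrees


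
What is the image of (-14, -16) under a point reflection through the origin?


Reflection through origin: (x, y) -> (-x, -y)
(-14, -16) -> (14, 16)

(14, 16)


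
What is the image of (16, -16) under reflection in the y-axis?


Reflection across y-axis: (x, y) -> (-x, y)
(16, -16) -> (-16, -16)

(-16, -16)


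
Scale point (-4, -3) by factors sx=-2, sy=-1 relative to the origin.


Scaling: (x*sx, y*sy) = (-4*-2, -3*-1) = (8, 3)

(8, 3)


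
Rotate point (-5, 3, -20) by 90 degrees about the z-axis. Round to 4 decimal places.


x' = -5*cos(90) - 3*sin(90) = -3
y' = -5*sin(90) + 3*cos(90) = -5
z' = -20

(-3, -5, -20)


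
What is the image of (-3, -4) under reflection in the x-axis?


Reflection across x-axis: (x, y) -> (x, -y)
(-3, -4) -> (-3, 4)

(-3, 4)


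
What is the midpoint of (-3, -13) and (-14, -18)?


Midpoint = ((-3+-14)/2, (-13+-18)/2) = (-8.5, -15.5)

(-8.5, -15.5)


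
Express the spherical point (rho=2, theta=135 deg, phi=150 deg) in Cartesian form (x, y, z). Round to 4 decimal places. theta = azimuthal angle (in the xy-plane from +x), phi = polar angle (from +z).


x = 2 * sin(150) * cos(135) = -0.7071
y = 2 * sin(150) * sin(135) = 0.7071
z = 2 * cos(150) = -1.7321

(-0.7071, 0.7071, -1.7321)


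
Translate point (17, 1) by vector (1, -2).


Translation: (x+dx, y+dy) = (17+1, 1+-2) = (18, -1)

(18, -1)


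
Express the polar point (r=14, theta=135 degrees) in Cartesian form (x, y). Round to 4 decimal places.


x = 14 * cos(135) = -9.8995
y = 14 * sin(135) = 9.8995

(-9.8995, 9.8995)


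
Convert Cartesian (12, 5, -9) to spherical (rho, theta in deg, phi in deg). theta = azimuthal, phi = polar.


rho = sqrt(12^2 + 5^2 + (-9)^2) = 15.8114
theta = atan2(5, 12) = 22.6199 deg
phi = acos(-9/15.8114) = 124.6952 deg

rho = 15.8114, theta = 22.6199 deg, phi = 124.6952 deg


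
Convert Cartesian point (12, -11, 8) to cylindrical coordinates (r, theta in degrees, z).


r = sqrt(12^2 + (-11)^2) = 16.2788
theta = atan2(-11, 12) = 317.4896 deg
z = 8

r = 16.2788, theta = 317.4896 deg, z = 8


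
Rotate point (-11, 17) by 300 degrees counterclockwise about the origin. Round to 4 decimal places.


x' = -11*cos(300) - 17*sin(300) = 9.2224
y' = -11*sin(300) + 17*cos(300) = 18.0263

(9.2224, 18.0263)


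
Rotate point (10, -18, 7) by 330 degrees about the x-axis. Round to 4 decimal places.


x' = 10
y' = -18*cos(330) - 7*sin(330) = -12.0885
z' = -18*sin(330) + 7*cos(330) = 15.0622

(10, -12.0885, 15.0622)


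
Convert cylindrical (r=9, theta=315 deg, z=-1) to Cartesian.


x = 9 * cos(315) = 6.364
y = 9 * sin(315) = -6.364
z = -1

(6.364, -6.364, -1)


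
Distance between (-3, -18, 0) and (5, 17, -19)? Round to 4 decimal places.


d = sqrt((5--3)^2 + (17--18)^2 + (-19-0)^2) = 40.6202

40.6202


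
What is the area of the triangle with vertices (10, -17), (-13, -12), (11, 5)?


Area = |x1(y2-y3) + x2(y3-y1) + x3(y1-y2)| / 2
= |10*(-12-5) + -13*(5--17) + 11*(-17--12)| / 2
= 255.5

255.5


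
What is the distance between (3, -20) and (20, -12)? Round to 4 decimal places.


d = sqrt((20-3)^2 + (-12--20)^2) = 18.7883

18.7883


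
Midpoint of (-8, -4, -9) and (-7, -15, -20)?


Midpoint = ((-8+-7)/2, (-4+-15)/2, (-9+-20)/2) = (-7.5, -9.5, -14.5)

(-7.5, -9.5, -14.5)


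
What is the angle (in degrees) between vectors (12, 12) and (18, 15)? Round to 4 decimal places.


dot = 12*18 + 12*15 = 396
|u| = 16.9706, |v| = 23.4307
cos(angle) = 0.9959
angle = 5.1944 degrees

5.1944 degrees


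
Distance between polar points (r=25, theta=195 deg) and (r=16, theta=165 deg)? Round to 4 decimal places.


d = sqrt(r1^2 + r2^2 - 2*r1*r2*cos(t2-t1))
d = sqrt(25^2 + 16^2 - 2*25*16*cos(165-195)) = 13.7179

13.7179


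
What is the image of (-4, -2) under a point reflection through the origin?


Reflection through origin: (x, y) -> (-x, -y)
(-4, -2) -> (4, 2)

(4, 2)


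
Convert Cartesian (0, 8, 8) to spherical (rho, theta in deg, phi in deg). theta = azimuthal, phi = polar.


rho = sqrt(0^2 + 8^2 + 8^2) = 11.3137
theta = atan2(8, 0) = 90 deg
phi = acos(8/11.3137) = 45 deg

rho = 11.3137, theta = 90 deg, phi = 45 deg


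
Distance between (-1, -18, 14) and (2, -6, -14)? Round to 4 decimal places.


d = sqrt((2--1)^2 + (-6--18)^2 + (-14-14)^2) = 30.6105

30.6105


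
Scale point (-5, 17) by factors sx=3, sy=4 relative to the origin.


Scaling: (x*sx, y*sy) = (-5*3, 17*4) = (-15, 68)

(-15, 68)


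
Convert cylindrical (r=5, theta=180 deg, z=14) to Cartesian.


x = 5 * cos(180) = -5
y = 5 * sin(180) = 0
z = 14

(-5, 0, 14)


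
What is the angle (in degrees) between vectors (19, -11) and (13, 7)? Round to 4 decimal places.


dot = 19*13 + -11*7 = 170
|u| = 21.9545, |v| = 14.7648
cos(angle) = 0.5244
angle = 58.3693 degrees

58.3693 degrees


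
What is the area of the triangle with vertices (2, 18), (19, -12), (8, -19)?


Area = |x1(y2-y3) + x2(y3-y1) + x3(y1-y2)| / 2
= |2*(-12--19) + 19*(-19-18) + 8*(18--12)| / 2
= 224.5

224.5


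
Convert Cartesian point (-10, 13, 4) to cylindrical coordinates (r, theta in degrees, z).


r = sqrt((-10)^2 + 13^2) = 16.4012
theta = atan2(13, -10) = 127.5686 deg
z = 4

r = 16.4012, theta = 127.5686 deg, z = 4


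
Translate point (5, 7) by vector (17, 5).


Translation: (x+dx, y+dy) = (5+17, 7+5) = (22, 12)

(22, 12)


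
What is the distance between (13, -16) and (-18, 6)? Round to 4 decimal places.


d = sqrt((-18-13)^2 + (6--16)^2) = 38.0132

38.0132


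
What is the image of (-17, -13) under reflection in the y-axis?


Reflection across y-axis: (x, y) -> (-x, y)
(-17, -13) -> (17, -13)

(17, -13)


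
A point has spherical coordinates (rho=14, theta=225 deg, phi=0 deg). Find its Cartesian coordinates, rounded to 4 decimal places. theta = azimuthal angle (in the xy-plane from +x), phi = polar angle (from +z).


x = 14 * sin(0) * cos(225) = 0
y = 14 * sin(0) * sin(225) = 0
z = 14 * cos(0) = 14

(0, 0, 14)


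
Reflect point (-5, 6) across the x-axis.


Reflection across x-axis: (x, y) -> (x, -y)
(-5, 6) -> (-5, -6)

(-5, -6)


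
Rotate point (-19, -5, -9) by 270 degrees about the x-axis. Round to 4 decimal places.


x' = -19
y' = -5*cos(270) - -9*sin(270) = -9
z' = -5*sin(270) + -9*cos(270) = 5

(-19, -9, 5)


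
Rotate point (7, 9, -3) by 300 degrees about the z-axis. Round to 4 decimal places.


x' = 7*cos(300) - 9*sin(300) = 11.2942
y' = 7*sin(300) + 9*cos(300) = -1.5622
z' = -3

(11.2942, -1.5622, -3)


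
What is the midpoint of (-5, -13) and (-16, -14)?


Midpoint = ((-5+-16)/2, (-13+-14)/2) = (-10.5, -13.5)

(-10.5, -13.5)


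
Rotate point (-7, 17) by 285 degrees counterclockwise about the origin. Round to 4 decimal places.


x' = -7*cos(285) - 17*sin(285) = 14.609
y' = -7*sin(285) + 17*cos(285) = 11.1614

(14.609, 11.1614)


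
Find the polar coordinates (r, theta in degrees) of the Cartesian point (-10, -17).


r = sqrt((-10)^2 + (-17)^2) = 19.7231
theta = atan2(-17, -10) = 239.5345 degrees

r = 19.7231, theta = 239.5345 degrees


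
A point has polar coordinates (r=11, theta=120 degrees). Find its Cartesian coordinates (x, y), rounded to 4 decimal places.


x = 11 * cos(120) = -5.5
y = 11 * sin(120) = 9.5263

(-5.5, 9.5263)


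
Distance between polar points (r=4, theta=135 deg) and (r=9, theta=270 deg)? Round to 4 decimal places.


d = sqrt(r1^2 + r2^2 - 2*r1*r2*cos(t2-t1))
d = sqrt(4^2 + 9^2 - 2*4*9*cos(270-135)) = 12.1619

12.1619


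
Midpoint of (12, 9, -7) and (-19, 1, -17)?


Midpoint = ((12+-19)/2, (9+1)/2, (-7+-17)/2) = (-3.5, 5, -12)

(-3.5, 5, -12)


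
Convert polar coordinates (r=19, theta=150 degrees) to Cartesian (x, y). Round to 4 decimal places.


x = 19 * cos(150) = -16.4545
y = 19 * sin(150) = 9.5

(-16.4545, 9.5)


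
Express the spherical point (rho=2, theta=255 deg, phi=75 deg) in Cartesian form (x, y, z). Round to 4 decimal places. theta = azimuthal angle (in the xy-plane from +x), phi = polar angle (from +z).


x = 2 * sin(75) * cos(255) = -0.5
y = 2 * sin(75) * sin(255) = -1.866
z = 2 * cos(75) = 0.5176

(-0.5, -1.866, 0.5176)


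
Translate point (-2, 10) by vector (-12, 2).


Translation: (x+dx, y+dy) = (-2+-12, 10+2) = (-14, 12)

(-14, 12)


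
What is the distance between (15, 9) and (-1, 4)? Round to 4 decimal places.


d = sqrt((-1-15)^2 + (4-9)^2) = 16.7631

16.7631


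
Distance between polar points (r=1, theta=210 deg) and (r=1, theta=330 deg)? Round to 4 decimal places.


d = sqrt(r1^2 + r2^2 - 2*r1*r2*cos(t2-t1))
d = sqrt(1^2 + 1^2 - 2*1*1*cos(330-210)) = 1.7321

1.7321


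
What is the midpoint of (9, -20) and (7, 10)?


Midpoint = ((9+7)/2, (-20+10)/2) = (8, -5)

(8, -5)


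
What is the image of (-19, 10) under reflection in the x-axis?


Reflection across x-axis: (x, y) -> (x, -y)
(-19, 10) -> (-19, -10)

(-19, -10)


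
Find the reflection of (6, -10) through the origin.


Reflection through origin: (x, y) -> (-x, -y)
(6, -10) -> (-6, 10)

(-6, 10)


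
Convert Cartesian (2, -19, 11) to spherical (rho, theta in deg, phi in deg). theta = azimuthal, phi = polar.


rho = sqrt(2^2 + (-19)^2 + 11^2) = 22.0454
theta = atan2(-19, 2) = 276.009 deg
phi = acos(11/22.0454) = 60.0681 deg

rho = 22.0454, theta = 276.009 deg, phi = 60.0681 deg


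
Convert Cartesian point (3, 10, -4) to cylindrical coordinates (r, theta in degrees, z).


r = sqrt(3^2 + 10^2) = 10.4403
theta = atan2(10, 3) = 73.3008 deg
z = -4

r = 10.4403, theta = 73.3008 deg, z = -4


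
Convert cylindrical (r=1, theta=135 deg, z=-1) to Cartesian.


x = 1 * cos(135) = -0.7071
y = 1 * sin(135) = 0.7071
z = -1

(-0.7071, 0.7071, -1)


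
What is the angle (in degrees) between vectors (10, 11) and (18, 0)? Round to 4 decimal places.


dot = 10*18 + 11*0 = 180
|u| = 14.8661, |v| = 18
cos(angle) = 0.6727
angle = 47.7263 degrees

47.7263 degrees


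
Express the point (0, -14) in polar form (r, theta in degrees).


r = sqrt(0^2 + (-14)^2) = 14
theta = atan2(-14, 0) = 270 degrees

r = 14, theta = 270 degrees


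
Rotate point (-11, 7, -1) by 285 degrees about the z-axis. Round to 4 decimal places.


x' = -11*cos(285) - 7*sin(285) = 3.9145
y' = -11*sin(285) + 7*cos(285) = 12.4369
z' = -1

(3.9145, 12.4369, -1)


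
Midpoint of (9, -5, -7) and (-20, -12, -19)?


Midpoint = ((9+-20)/2, (-5+-12)/2, (-7+-19)/2) = (-5.5, -8.5, -13)

(-5.5, -8.5, -13)


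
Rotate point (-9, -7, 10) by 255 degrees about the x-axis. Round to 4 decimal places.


x' = -9
y' = -7*cos(255) - 10*sin(255) = 11.471
z' = -7*sin(255) + 10*cos(255) = 4.1733

(-9, 11.471, 4.1733)


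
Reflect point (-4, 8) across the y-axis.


Reflection across y-axis: (x, y) -> (-x, y)
(-4, 8) -> (4, 8)

(4, 8)


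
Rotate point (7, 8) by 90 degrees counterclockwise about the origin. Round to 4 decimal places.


x' = 7*cos(90) - 8*sin(90) = -8
y' = 7*sin(90) + 8*cos(90) = 7

(-8, 7)


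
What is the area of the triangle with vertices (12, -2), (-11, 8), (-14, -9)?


Area = |x1(y2-y3) + x2(y3-y1) + x3(y1-y2)| / 2
= |12*(8--9) + -11*(-9--2) + -14*(-2-8)| / 2
= 210.5

210.5


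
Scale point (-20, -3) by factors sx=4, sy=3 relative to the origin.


Scaling: (x*sx, y*sy) = (-20*4, -3*3) = (-80, -9)

(-80, -9)


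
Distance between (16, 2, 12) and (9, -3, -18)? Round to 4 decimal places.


d = sqrt((9-16)^2 + (-3-2)^2 + (-18-12)^2) = 31.209

31.209


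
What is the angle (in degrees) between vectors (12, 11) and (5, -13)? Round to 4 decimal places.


dot = 12*5 + 11*-13 = -83
|u| = 16.2788, |v| = 13.9284
cos(angle) = -0.3661
angle = 111.4729 degrees

111.4729 degrees


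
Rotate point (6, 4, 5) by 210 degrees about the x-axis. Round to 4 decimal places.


x' = 6
y' = 4*cos(210) - 5*sin(210) = -0.9641
z' = 4*sin(210) + 5*cos(210) = -6.3301

(6, -0.9641, -6.3301)


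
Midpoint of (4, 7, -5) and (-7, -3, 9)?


Midpoint = ((4+-7)/2, (7+-3)/2, (-5+9)/2) = (-1.5, 2, 2)

(-1.5, 2, 2)


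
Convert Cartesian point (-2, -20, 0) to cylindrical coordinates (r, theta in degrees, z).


r = sqrt((-2)^2 + (-20)^2) = 20.0998
theta = atan2(-20, -2) = 264.2894 deg
z = 0

r = 20.0998, theta = 264.2894 deg, z = 0


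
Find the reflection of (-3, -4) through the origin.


Reflection through origin: (x, y) -> (-x, -y)
(-3, -4) -> (3, 4)

(3, 4)


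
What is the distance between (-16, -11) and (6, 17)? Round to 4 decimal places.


d = sqrt((6--16)^2 + (17--11)^2) = 35.609

35.609


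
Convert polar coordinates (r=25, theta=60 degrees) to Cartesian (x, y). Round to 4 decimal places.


x = 25 * cos(60) = 12.5
y = 25 * sin(60) = 21.6506

(12.5, 21.6506)


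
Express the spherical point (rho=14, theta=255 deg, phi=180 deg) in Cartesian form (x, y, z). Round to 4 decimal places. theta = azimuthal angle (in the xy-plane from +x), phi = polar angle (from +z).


x = 14 * sin(180) * cos(255) = 0
y = 14 * sin(180) * sin(255) = 0
z = 14 * cos(180) = -14

(0, 0, -14)


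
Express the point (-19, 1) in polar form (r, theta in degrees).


r = sqrt((-19)^2 + 1^2) = 19.0263
theta = atan2(1, -19) = 176.9872 degrees

r = 19.0263, theta = 176.9872 degrees


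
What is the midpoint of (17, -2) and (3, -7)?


Midpoint = ((17+3)/2, (-2+-7)/2) = (10, -4.5)

(10, -4.5)


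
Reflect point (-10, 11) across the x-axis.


Reflection across x-axis: (x, y) -> (x, -y)
(-10, 11) -> (-10, -11)

(-10, -11)


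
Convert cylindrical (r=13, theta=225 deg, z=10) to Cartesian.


x = 13 * cos(225) = -9.1924
y = 13 * sin(225) = -9.1924
z = 10

(-9.1924, -9.1924, 10)


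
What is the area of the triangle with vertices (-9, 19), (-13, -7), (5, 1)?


Area = |x1(y2-y3) + x2(y3-y1) + x3(y1-y2)| / 2
= |-9*(-7-1) + -13*(1-19) + 5*(19--7)| / 2
= 218

218


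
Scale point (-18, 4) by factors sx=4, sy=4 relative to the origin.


Scaling: (x*sx, y*sy) = (-18*4, 4*4) = (-72, 16)

(-72, 16)


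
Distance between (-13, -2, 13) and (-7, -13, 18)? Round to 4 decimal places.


d = sqrt((-7--13)^2 + (-13--2)^2 + (18-13)^2) = 13.4907

13.4907


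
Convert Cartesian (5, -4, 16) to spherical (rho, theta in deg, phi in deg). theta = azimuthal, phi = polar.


rho = sqrt(5^2 + (-4)^2 + 16^2) = 17.2337
theta = atan2(-4, 5) = 321.3402 deg
phi = acos(16/17.2337) = 21.8111 deg

rho = 17.2337, theta = 321.3402 deg, phi = 21.8111 deg


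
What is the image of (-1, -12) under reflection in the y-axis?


Reflection across y-axis: (x, y) -> (-x, y)
(-1, -12) -> (1, -12)

(1, -12)


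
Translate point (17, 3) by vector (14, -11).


Translation: (x+dx, y+dy) = (17+14, 3+-11) = (31, -8)

(31, -8)


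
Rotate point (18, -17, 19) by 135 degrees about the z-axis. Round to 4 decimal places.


x' = 18*cos(135) - -17*sin(135) = -0.7071
y' = 18*sin(135) + -17*cos(135) = 24.7487
z' = 19

(-0.7071, 24.7487, 19)


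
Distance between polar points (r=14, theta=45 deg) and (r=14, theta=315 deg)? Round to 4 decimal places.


d = sqrt(r1^2 + r2^2 - 2*r1*r2*cos(t2-t1))
d = sqrt(14^2 + 14^2 - 2*14*14*cos(315-45)) = 19.799

19.799


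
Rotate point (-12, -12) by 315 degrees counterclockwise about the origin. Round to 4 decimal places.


x' = -12*cos(315) - -12*sin(315) = -16.9706
y' = -12*sin(315) + -12*cos(315) = 0

(-16.9706, 0)


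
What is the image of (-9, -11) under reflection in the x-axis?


Reflection across x-axis: (x, y) -> (x, -y)
(-9, -11) -> (-9, 11)

(-9, 11)


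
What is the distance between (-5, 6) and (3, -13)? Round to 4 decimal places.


d = sqrt((3--5)^2 + (-13-6)^2) = 20.6155

20.6155


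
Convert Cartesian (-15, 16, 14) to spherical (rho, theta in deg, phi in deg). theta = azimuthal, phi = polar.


rho = sqrt((-15)^2 + 16^2 + 14^2) = 26.0192
theta = atan2(16, -15) = 133.1524 deg
phi = acos(14/26.0192) = 57.4481 deg

rho = 26.0192, theta = 133.1524 deg, phi = 57.4481 deg


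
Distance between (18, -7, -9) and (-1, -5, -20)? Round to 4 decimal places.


d = sqrt((-1-18)^2 + (-5--7)^2 + (-20--9)^2) = 22.0454

22.0454


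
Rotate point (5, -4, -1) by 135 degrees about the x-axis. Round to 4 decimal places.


x' = 5
y' = -4*cos(135) - -1*sin(135) = 3.5355
z' = -4*sin(135) + -1*cos(135) = -2.1213

(5, 3.5355, -2.1213)


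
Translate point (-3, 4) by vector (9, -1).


Translation: (x+dx, y+dy) = (-3+9, 4+-1) = (6, 3)

(6, 3)


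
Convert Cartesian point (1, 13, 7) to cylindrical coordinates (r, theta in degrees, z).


r = sqrt(1^2 + 13^2) = 13.0384
theta = atan2(13, 1) = 85.6013 deg
z = 7

r = 13.0384, theta = 85.6013 deg, z = 7


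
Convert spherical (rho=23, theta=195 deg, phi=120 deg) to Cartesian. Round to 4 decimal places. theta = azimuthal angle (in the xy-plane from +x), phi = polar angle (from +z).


x = 23 * sin(120) * cos(195) = -19.2399
y = 23 * sin(120) * sin(195) = -5.1553
z = 23 * cos(120) = -11.5

(-19.2399, -5.1553, -11.5)


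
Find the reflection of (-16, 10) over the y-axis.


Reflection across y-axis: (x, y) -> (-x, y)
(-16, 10) -> (16, 10)

(16, 10)


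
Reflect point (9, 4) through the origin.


Reflection through origin: (x, y) -> (-x, -y)
(9, 4) -> (-9, -4)

(-9, -4)


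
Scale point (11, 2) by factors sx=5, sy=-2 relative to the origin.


Scaling: (x*sx, y*sy) = (11*5, 2*-2) = (55, -4)

(55, -4)


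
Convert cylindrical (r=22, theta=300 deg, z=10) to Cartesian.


x = 22 * cos(300) = 11
y = 22 * sin(300) = -19.0526
z = 10

(11, -19.0526, 10)


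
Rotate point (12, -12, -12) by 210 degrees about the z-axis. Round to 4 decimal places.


x' = 12*cos(210) - -12*sin(210) = -16.3923
y' = 12*sin(210) + -12*cos(210) = 4.3923
z' = -12

(-16.3923, 4.3923, -12)


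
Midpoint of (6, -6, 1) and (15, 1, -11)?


Midpoint = ((6+15)/2, (-6+1)/2, (1+-11)/2) = (10.5, -2.5, -5)

(10.5, -2.5, -5)


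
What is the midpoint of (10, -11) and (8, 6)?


Midpoint = ((10+8)/2, (-11+6)/2) = (9, -2.5)

(9, -2.5)


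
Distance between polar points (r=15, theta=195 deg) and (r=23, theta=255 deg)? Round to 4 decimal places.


d = sqrt(r1^2 + r2^2 - 2*r1*r2*cos(t2-t1))
d = sqrt(15^2 + 23^2 - 2*15*23*cos(255-195)) = 20.2237

20.2237


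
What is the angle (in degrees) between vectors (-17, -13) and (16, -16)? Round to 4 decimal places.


dot = -17*16 + -13*-16 = -64
|u| = 21.4009, |v| = 22.6274
cos(angle) = -0.1322
angle = 97.5946 degrees

97.5946 degrees


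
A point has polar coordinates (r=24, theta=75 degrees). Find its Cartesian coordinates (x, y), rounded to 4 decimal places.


x = 24 * cos(75) = 6.2117
y = 24 * sin(75) = 23.1822

(6.2117, 23.1822)


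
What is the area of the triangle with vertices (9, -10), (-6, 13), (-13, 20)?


Area = |x1(y2-y3) + x2(y3-y1) + x3(y1-y2)| / 2
= |9*(13-20) + -6*(20--10) + -13*(-10-13)| / 2
= 28

28


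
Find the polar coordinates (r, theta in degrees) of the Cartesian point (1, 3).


r = sqrt(1^2 + 3^2) = 3.1623
theta = atan2(3, 1) = 71.5651 degrees

r = 3.1623, theta = 71.5651 degrees


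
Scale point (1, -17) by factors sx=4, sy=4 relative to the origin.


Scaling: (x*sx, y*sy) = (1*4, -17*4) = (4, -68)

(4, -68)


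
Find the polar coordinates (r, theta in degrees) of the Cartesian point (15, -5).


r = sqrt(15^2 + (-5)^2) = 15.8114
theta = atan2(-5, 15) = 341.5651 degrees

r = 15.8114, theta = 341.5651 degrees


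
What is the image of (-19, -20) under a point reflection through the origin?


Reflection through origin: (x, y) -> (-x, -y)
(-19, -20) -> (19, 20)

(19, 20)


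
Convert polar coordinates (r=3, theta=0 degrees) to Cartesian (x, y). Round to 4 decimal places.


x = 3 * cos(0) = 3
y = 3 * sin(0) = 0

(3, 0)


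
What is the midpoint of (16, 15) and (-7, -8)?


Midpoint = ((16+-7)/2, (15+-8)/2) = (4.5, 3.5)

(4.5, 3.5)


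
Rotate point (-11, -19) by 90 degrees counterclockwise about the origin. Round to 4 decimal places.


x' = -11*cos(90) - -19*sin(90) = 19
y' = -11*sin(90) + -19*cos(90) = -11

(19, -11)


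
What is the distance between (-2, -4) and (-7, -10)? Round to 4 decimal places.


d = sqrt((-7--2)^2 + (-10--4)^2) = 7.8102

7.8102


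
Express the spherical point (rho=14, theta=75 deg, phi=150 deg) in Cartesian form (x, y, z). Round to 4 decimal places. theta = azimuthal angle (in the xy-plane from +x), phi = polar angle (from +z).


x = 14 * sin(150) * cos(75) = 1.8117
y = 14 * sin(150) * sin(75) = 6.7615
z = 14 * cos(150) = -12.1244

(1.8117, 6.7615, -12.1244)


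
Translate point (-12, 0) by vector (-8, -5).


Translation: (x+dx, y+dy) = (-12+-8, 0+-5) = (-20, -5)

(-20, -5)


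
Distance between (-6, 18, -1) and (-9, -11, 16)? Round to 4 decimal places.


d = sqrt((-9--6)^2 + (-11-18)^2 + (16--1)^2) = 33.7491

33.7491


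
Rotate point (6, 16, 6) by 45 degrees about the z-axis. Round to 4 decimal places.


x' = 6*cos(45) - 16*sin(45) = -7.0711
y' = 6*sin(45) + 16*cos(45) = 15.5563
z' = 6

(-7.0711, 15.5563, 6)


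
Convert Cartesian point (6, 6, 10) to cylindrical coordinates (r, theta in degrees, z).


r = sqrt(6^2 + 6^2) = 8.4853
theta = atan2(6, 6) = 45 deg
z = 10

r = 8.4853, theta = 45 deg, z = 10


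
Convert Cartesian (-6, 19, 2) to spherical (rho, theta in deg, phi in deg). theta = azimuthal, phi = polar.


rho = sqrt((-6)^2 + 19^2 + 2^2) = 20.025
theta = atan2(19, -6) = 107.5256 deg
phi = acos(2/20.025) = 84.268 deg

rho = 20.025, theta = 107.5256 deg, phi = 84.268 deg


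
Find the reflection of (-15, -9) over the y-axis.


Reflection across y-axis: (x, y) -> (-x, y)
(-15, -9) -> (15, -9)

(15, -9)


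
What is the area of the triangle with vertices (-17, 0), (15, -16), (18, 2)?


Area = |x1(y2-y3) + x2(y3-y1) + x3(y1-y2)| / 2
= |-17*(-16-2) + 15*(2-0) + 18*(0--16)| / 2
= 312

312


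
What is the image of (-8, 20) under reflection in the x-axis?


Reflection across x-axis: (x, y) -> (x, -y)
(-8, 20) -> (-8, -20)

(-8, -20)


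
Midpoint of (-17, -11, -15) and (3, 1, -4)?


Midpoint = ((-17+3)/2, (-11+1)/2, (-15+-4)/2) = (-7, -5, -9.5)

(-7, -5, -9.5)


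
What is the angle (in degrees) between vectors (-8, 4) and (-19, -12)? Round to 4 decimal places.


dot = -8*-19 + 4*-12 = 104
|u| = 8.9443, |v| = 22.4722
cos(angle) = 0.5174
angle = 58.8407 degrees

58.8407 degrees


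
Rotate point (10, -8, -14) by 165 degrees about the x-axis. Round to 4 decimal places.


x' = 10
y' = -8*cos(165) - -14*sin(165) = 11.3509
z' = -8*sin(165) + -14*cos(165) = 11.4524

(10, 11.3509, 11.4524)


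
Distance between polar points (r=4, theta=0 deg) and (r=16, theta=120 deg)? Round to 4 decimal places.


d = sqrt(r1^2 + r2^2 - 2*r1*r2*cos(t2-t1))
d = sqrt(4^2 + 16^2 - 2*4*16*cos(120-0)) = 18.3303

18.3303


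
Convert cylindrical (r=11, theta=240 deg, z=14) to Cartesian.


x = 11 * cos(240) = -5.5
y = 11 * sin(240) = -9.5263
z = 14

(-5.5, -9.5263, 14)


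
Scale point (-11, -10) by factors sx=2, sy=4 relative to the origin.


Scaling: (x*sx, y*sy) = (-11*2, -10*4) = (-22, -40)

(-22, -40)


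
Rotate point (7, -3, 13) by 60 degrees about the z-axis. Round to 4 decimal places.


x' = 7*cos(60) - -3*sin(60) = 6.0981
y' = 7*sin(60) + -3*cos(60) = 4.5622
z' = 13

(6.0981, 4.5622, 13)


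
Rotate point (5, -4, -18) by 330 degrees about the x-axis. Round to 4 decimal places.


x' = 5
y' = -4*cos(330) - -18*sin(330) = -12.4641
z' = -4*sin(330) + -18*cos(330) = -13.5885

(5, -12.4641, -13.5885)


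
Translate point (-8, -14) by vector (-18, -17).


Translation: (x+dx, y+dy) = (-8+-18, -14+-17) = (-26, -31)

(-26, -31)


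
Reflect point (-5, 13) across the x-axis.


Reflection across x-axis: (x, y) -> (x, -y)
(-5, 13) -> (-5, -13)

(-5, -13)


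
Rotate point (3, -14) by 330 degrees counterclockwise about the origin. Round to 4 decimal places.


x' = 3*cos(330) - -14*sin(330) = -4.4019
y' = 3*sin(330) + -14*cos(330) = -13.6244

(-4.4019, -13.6244)


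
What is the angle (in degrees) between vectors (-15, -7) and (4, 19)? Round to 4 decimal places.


dot = -15*4 + -7*19 = -193
|u| = 16.5529, |v| = 19.4165
cos(angle) = -0.6005
angle = 126.9056 degrees

126.9056 degrees


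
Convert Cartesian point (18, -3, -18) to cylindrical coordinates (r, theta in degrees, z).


r = sqrt(18^2 + (-3)^2) = 18.2483
theta = atan2(-3, 18) = 350.5377 deg
z = -18

r = 18.2483, theta = 350.5377 deg, z = -18


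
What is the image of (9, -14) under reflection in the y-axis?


Reflection across y-axis: (x, y) -> (-x, y)
(9, -14) -> (-9, -14)

(-9, -14)


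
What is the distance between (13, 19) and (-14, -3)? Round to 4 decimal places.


d = sqrt((-14-13)^2 + (-3-19)^2) = 34.8281

34.8281


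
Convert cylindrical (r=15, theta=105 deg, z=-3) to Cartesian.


x = 15 * cos(105) = -3.8823
y = 15 * sin(105) = 14.4889
z = -3

(-3.8823, 14.4889, -3)


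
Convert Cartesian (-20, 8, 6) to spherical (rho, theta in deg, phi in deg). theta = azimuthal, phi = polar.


rho = sqrt((-20)^2 + 8^2 + 6^2) = 22.3607
theta = atan2(8, -20) = 158.1986 deg
phi = acos(6/22.3607) = 74.4352 deg

rho = 22.3607, theta = 158.1986 deg, phi = 74.4352 deg


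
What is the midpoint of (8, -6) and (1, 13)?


Midpoint = ((8+1)/2, (-6+13)/2) = (4.5, 3.5)

(4.5, 3.5)


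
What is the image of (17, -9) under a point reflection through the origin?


Reflection through origin: (x, y) -> (-x, -y)
(17, -9) -> (-17, 9)

(-17, 9)


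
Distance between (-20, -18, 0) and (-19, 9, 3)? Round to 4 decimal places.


d = sqrt((-19--20)^2 + (9--18)^2 + (3-0)^2) = 27.1846

27.1846


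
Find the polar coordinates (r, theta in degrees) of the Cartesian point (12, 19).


r = sqrt(12^2 + 19^2) = 22.4722
theta = atan2(19, 12) = 57.7244 degrees

r = 22.4722, theta = 57.7244 degrees


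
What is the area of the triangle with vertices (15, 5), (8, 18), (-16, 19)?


Area = |x1(y2-y3) + x2(y3-y1) + x3(y1-y2)| / 2
= |15*(18-19) + 8*(19-5) + -16*(5-18)| / 2
= 152.5

152.5


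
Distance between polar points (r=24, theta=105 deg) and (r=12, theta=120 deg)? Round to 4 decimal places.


d = sqrt(r1^2 + r2^2 - 2*r1*r2*cos(t2-t1))
d = sqrt(24^2 + 12^2 - 2*24*12*cos(120-105)) = 12.7917

12.7917


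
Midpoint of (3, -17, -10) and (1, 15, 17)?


Midpoint = ((3+1)/2, (-17+15)/2, (-10+17)/2) = (2, -1, 3.5)

(2, -1, 3.5)


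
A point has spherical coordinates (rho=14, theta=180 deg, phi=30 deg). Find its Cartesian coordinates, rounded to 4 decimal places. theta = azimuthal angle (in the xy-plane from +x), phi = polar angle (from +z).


x = 14 * sin(30) * cos(180) = -7
y = 14 * sin(30) * sin(180) = 0
z = 14 * cos(30) = 12.1244

(-7, 0, 12.1244)


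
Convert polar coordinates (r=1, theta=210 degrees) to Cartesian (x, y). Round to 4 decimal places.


x = 1 * cos(210) = -0.866
y = 1 * sin(210) = -0.5

(-0.866, -0.5)


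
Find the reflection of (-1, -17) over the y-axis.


Reflection across y-axis: (x, y) -> (-x, y)
(-1, -17) -> (1, -17)

(1, -17)


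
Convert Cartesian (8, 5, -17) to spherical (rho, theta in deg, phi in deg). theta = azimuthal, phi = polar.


rho = sqrt(8^2 + 5^2 + (-17)^2) = 19.4422
theta = atan2(5, 8) = 32.0054 deg
phi = acos(-17/19.4422) = 150.9724 deg

rho = 19.4422, theta = 32.0054 deg, phi = 150.9724 deg


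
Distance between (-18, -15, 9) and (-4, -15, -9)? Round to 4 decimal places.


d = sqrt((-4--18)^2 + (-15--15)^2 + (-9-9)^2) = 22.8035

22.8035


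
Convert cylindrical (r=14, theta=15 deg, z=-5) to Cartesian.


x = 14 * cos(15) = 13.523
y = 14 * sin(15) = 3.6235
z = -5

(13.523, 3.6235, -5)


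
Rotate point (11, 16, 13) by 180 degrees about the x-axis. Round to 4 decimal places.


x' = 11
y' = 16*cos(180) - 13*sin(180) = -16
z' = 16*sin(180) + 13*cos(180) = -13

(11, -16, -13)


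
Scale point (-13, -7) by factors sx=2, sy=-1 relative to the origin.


Scaling: (x*sx, y*sy) = (-13*2, -7*-1) = (-26, 7)

(-26, 7)


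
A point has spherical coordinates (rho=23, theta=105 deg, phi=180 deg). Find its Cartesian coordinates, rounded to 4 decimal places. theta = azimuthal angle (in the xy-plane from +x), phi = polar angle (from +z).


x = 23 * sin(180) * cos(105) = 0
y = 23 * sin(180) * sin(105) = 0
z = 23 * cos(180) = -23

(0, 0, -23)


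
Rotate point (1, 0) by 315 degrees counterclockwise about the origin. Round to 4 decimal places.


x' = 1*cos(315) - 0*sin(315) = 0.7071
y' = 1*sin(315) + 0*cos(315) = -0.7071

(0.7071, -0.7071)


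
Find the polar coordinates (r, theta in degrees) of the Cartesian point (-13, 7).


r = sqrt((-13)^2 + 7^2) = 14.7648
theta = atan2(7, -13) = 151.6992 degrees

r = 14.7648, theta = 151.6992 degrees


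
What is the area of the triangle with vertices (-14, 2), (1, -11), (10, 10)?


Area = |x1(y2-y3) + x2(y3-y1) + x3(y1-y2)| / 2
= |-14*(-11-10) + 1*(10-2) + 10*(2--11)| / 2
= 216

216


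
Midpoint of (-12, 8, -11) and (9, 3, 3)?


Midpoint = ((-12+9)/2, (8+3)/2, (-11+3)/2) = (-1.5, 5.5, -4)

(-1.5, 5.5, -4)


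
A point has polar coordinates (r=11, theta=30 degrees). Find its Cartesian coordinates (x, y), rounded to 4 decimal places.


x = 11 * cos(30) = 9.5263
y = 11 * sin(30) = 5.5

(9.5263, 5.5)


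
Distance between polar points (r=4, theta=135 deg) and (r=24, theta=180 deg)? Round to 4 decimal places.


d = sqrt(r1^2 + r2^2 - 2*r1*r2*cos(t2-t1))
d = sqrt(4^2 + 24^2 - 2*4*24*cos(180-135)) = 21.3597

21.3597


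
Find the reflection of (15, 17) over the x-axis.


Reflection across x-axis: (x, y) -> (x, -y)
(15, 17) -> (15, -17)

(15, -17)


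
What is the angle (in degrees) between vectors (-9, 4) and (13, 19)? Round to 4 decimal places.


dot = -9*13 + 4*19 = -41
|u| = 9.8489, |v| = 23.0217
cos(angle) = -0.1808
angle = 100.4179 degrees

100.4179 degrees


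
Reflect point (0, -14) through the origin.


Reflection through origin: (x, y) -> (-x, -y)
(0, -14) -> (0, 14)

(0, 14)


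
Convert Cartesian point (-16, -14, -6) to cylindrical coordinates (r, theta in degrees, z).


r = sqrt((-16)^2 + (-14)^2) = 21.2603
theta = atan2(-14, -16) = 221.1859 deg
z = -6

r = 21.2603, theta = 221.1859 deg, z = -6


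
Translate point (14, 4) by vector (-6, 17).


Translation: (x+dx, y+dy) = (14+-6, 4+17) = (8, 21)

(8, 21)


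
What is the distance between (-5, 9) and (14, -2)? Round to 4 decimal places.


d = sqrt((14--5)^2 + (-2-9)^2) = 21.9545

21.9545


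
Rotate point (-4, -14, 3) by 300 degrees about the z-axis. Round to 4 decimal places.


x' = -4*cos(300) - -14*sin(300) = -14.1244
y' = -4*sin(300) + -14*cos(300) = -3.5359
z' = 3

(-14.1244, -3.5359, 3)


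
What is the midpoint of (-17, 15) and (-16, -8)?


Midpoint = ((-17+-16)/2, (15+-8)/2) = (-16.5, 3.5)

(-16.5, 3.5)


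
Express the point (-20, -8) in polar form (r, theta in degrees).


r = sqrt((-20)^2 + (-8)^2) = 21.5407
theta = atan2(-8, -20) = 201.8014 degrees

r = 21.5407, theta = 201.8014 degrees


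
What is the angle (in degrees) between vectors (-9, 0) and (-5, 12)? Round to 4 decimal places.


dot = -9*-5 + 0*12 = 45
|u| = 9, |v| = 13
cos(angle) = 0.3846
angle = 67.3801 degrees

67.3801 degrees


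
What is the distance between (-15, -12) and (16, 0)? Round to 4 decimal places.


d = sqrt((16--15)^2 + (0--12)^2) = 33.2415

33.2415


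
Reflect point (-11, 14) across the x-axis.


Reflection across x-axis: (x, y) -> (x, -y)
(-11, 14) -> (-11, -14)

(-11, -14)


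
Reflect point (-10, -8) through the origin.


Reflection through origin: (x, y) -> (-x, -y)
(-10, -8) -> (10, 8)

(10, 8)


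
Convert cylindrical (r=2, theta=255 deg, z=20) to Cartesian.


x = 2 * cos(255) = -0.5176
y = 2 * sin(255) = -1.9319
z = 20

(-0.5176, -1.9319, 20)


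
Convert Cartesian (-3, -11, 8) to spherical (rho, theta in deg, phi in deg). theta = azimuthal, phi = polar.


rho = sqrt((-3)^2 + (-11)^2 + 8^2) = 13.9284
theta = atan2(-11, -3) = 254.7449 deg
phi = acos(8/13.9284) = 54.9447 deg

rho = 13.9284, theta = 254.7449 deg, phi = 54.9447 deg


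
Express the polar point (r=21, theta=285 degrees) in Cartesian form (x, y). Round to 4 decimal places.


x = 21 * cos(285) = 5.4352
y = 21 * sin(285) = -20.2844

(5.4352, -20.2844)


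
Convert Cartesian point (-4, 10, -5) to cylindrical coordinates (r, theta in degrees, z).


r = sqrt((-4)^2 + 10^2) = 10.7703
theta = atan2(10, -4) = 111.8014 deg
z = -5

r = 10.7703, theta = 111.8014 deg, z = -5


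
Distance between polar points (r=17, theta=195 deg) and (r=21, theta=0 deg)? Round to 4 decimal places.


d = sqrt(r1^2 + r2^2 - 2*r1*r2*cos(t2-t1))
d = sqrt(17^2 + 21^2 - 2*17*21*cos(0-195)) = 37.6785

37.6785


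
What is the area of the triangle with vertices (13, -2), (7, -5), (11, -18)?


Area = |x1(y2-y3) + x2(y3-y1) + x3(y1-y2)| / 2
= |13*(-5--18) + 7*(-18--2) + 11*(-2--5)| / 2
= 45

45


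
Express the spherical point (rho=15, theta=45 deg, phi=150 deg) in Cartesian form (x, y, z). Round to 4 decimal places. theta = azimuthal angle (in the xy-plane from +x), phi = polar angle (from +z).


x = 15 * sin(150) * cos(45) = 5.3033
y = 15 * sin(150) * sin(45) = 5.3033
z = 15 * cos(150) = -12.9904

(5.3033, 5.3033, -12.9904)


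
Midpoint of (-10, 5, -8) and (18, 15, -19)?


Midpoint = ((-10+18)/2, (5+15)/2, (-8+-19)/2) = (4, 10, -13.5)

(4, 10, -13.5)


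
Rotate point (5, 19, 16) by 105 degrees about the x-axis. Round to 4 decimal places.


x' = 5
y' = 19*cos(105) - 16*sin(105) = -20.3724
z' = 19*sin(105) + 16*cos(105) = 14.2115

(5, -20.3724, 14.2115)


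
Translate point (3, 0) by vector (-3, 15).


Translation: (x+dx, y+dy) = (3+-3, 0+15) = (0, 15)

(0, 15)


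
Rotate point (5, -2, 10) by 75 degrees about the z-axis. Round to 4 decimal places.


x' = 5*cos(75) - -2*sin(75) = 3.2259
y' = 5*sin(75) + -2*cos(75) = 4.312
z' = 10

(3.2259, 4.312, 10)


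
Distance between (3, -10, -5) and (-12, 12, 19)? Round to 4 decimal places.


d = sqrt((-12-3)^2 + (12--10)^2 + (19--5)^2) = 35.8469

35.8469


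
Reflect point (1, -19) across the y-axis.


Reflection across y-axis: (x, y) -> (-x, y)
(1, -19) -> (-1, -19)

(-1, -19)


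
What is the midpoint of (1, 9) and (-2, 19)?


Midpoint = ((1+-2)/2, (9+19)/2) = (-0.5, 14)

(-0.5, 14)


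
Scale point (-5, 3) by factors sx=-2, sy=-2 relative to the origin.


Scaling: (x*sx, y*sy) = (-5*-2, 3*-2) = (10, -6)

(10, -6)


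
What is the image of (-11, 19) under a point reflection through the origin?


Reflection through origin: (x, y) -> (-x, -y)
(-11, 19) -> (11, -19)

(11, -19)


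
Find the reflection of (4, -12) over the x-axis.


Reflection across x-axis: (x, y) -> (x, -y)
(4, -12) -> (4, 12)

(4, 12)


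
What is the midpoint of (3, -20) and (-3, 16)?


Midpoint = ((3+-3)/2, (-20+16)/2) = (0, -2)

(0, -2)


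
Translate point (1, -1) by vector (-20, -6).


Translation: (x+dx, y+dy) = (1+-20, -1+-6) = (-19, -7)

(-19, -7)


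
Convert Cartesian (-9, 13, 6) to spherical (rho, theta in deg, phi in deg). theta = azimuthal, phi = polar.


rho = sqrt((-9)^2 + 13^2 + 6^2) = 16.9115
theta = atan2(13, -9) = 124.6952 deg
phi = acos(6/16.9115) = 69.2196 deg

rho = 16.9115, theta = 124.6952 deg, phi = 69.2196 deg


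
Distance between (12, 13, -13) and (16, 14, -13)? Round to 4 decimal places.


d = sqrt((16-12)^2 + (14-13)^2 + (-13--13)^2) = 4.1231

4.1231


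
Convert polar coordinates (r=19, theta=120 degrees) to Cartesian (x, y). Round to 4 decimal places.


x = 19 * cos(120) = -9.5
y = 19 * sin(120) = 16.4545

(-9.5, 16.4545)


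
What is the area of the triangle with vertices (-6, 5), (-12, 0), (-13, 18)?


Area = |x1(y2-y3) + x2(y3-y1) + x3(y1-y2)| / 2
= |-6*(0-18) + -12*(18-5) + -13*(5-0)| / 2
= 56.5

56.5


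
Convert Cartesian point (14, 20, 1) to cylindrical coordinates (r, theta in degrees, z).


r = sqrt(14^2 + 20^2) = 24.4131
theta = atan2(20, 14) = 55.008 deg
z = 1

r = 24.4131, theta = 55.008 deg, z = 1


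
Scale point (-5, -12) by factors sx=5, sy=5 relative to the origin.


Scaling: (x*sx, y*sy) = (-5*5, -12*5) = (-25, -60)

(-25, -60)


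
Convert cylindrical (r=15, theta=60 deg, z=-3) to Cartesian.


x = 15 * cos(60) = 7.5
y = 15 * sin(60) = 12.9904
z = -3

(7.5, 12.9904, -3)


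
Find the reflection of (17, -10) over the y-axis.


Reflection across y-axis: (x, y) -> (-x, y)
(17, -10) -> (-17, -10)

(-17, -10)


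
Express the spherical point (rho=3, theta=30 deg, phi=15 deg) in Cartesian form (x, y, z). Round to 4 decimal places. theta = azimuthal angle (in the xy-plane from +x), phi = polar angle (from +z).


x = 3 * sin(15) * cos(30) = 0.6724
y = 3 * sin(15) * sin(30) = 0.3882
z = 3 * cos(15) = 2.8978

(0.6724, 0.3882, 2.8978)


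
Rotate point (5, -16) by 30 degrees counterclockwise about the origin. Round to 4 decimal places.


x' = 5*cos(30) - -16*sin(30) = 12.3301
y' = 5*sin(30) + -16*cos(30) = -11.3564

(12.3301, -11.3564)


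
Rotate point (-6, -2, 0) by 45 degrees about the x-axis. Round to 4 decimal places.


x' = -6
y' = -2*cos(45) - 0*sin(45) = -1.4142
z' = -2*sin(45) + 0*cos(45) = -1.4142

(-6, -1.4142, -1.4142)
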